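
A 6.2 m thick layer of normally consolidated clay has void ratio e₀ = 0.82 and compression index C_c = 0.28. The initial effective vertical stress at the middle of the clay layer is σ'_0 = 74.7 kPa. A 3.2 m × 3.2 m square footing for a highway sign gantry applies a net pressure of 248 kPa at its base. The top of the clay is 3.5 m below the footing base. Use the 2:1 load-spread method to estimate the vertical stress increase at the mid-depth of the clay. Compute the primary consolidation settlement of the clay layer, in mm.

S_c ≈ 126 mm

Mid-depth of clay below the footing base: z = 3.5 + 6.2/2 = 6.6 m.
Stress increase at mid-clay by the 2:1 spreading method:
Δσ = qBL/((B+z)(L+z)) = 248×3.2×3.2/((3.2+6.6)(3.2+6.6)) = 26.442 kPa
Final effective stress: σ'_f = σ'_0 + Δσ = 74.7 + 26.442 = 101.14 kPa.
Normally consolidated clay, so the full stress increment lies on the virgin compression line:
S_c = C_c·H/(1+e₀)·log₁₀(σ'_f/σ'_0) = 0.28×6.2/(1+0.82)×log₁₀(101.14/74.7)
    = 0.95385 × 0.1316 = 0.1255 m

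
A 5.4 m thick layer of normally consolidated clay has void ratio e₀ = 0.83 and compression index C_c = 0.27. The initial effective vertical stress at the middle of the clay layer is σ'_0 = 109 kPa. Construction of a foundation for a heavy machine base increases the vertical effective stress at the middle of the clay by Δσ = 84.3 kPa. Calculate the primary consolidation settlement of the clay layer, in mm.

Final effective stress: σ'_f = σ'_0 + Δσ = 109 + 84.3 = 193.3 kPa.
Normally consolidated clay, so the full stress increment lies on the virgin compression line:
S_c = C_c·H/(1+e₀)·log₁₀(σ'_f/σ'_0) = 0.27×5.4/(1+0.83)×log₁₀(193.3/109)
    = 0.79672 × 0.24881 = 0.1982 m

S_c ≈ 198 mm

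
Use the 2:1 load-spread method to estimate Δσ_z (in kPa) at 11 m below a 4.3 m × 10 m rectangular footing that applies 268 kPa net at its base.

By the 2:1 method the load spreads at 1 horizontal : 2 vertical, so at depth z the loaded area has grown by z in each plan dimension:
Δσ = qBL/((B+z)(L+z)) = 268×4.3×10/((4.3+11)(10+11)) = 35.867 kPa

Δσ_z ≈ 35.9 kPa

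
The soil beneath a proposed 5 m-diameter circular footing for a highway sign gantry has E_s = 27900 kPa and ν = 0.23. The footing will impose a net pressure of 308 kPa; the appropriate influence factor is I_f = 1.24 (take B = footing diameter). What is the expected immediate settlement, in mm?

S_e ≈ 64.8 mm

Immediate (elastic) settlement: S_e = q·B·(1−ν²)/E_s · I_f.
S_e = 308 × 5 × (1 − 0.23²) / 27900 × 1.24
    = 308 × 5 × 0.9471 / 27900 × 1.24
    = 0.06482 m = 64.82 mm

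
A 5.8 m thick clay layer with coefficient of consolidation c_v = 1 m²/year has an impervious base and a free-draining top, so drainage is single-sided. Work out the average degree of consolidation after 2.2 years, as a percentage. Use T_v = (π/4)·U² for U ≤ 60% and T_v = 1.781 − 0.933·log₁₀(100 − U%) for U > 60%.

U ≈ 28.9 %

Drainage path length: H_d = H = 5.8 m (single drainage).
T_v = c_v·t/H_d² = 1×2.2/5.8² = 0.065398.
T_v = 0.065398 corresponds to the U ≤ 60% branch:
U = √(4T_v/π) = 0.2886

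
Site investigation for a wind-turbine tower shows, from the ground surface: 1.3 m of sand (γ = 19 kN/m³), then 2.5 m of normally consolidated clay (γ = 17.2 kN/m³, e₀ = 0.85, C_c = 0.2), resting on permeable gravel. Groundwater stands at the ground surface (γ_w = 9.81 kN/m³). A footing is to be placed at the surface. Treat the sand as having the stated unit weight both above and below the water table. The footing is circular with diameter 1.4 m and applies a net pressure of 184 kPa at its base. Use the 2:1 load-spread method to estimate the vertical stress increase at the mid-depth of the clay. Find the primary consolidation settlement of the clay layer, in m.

S_c ≈ 0.0866 m

Mid-depth of clay below the ground surface: z = 1.3 + 2.5/2 = 2.55 m.
Total vertical stress at mid-clay: σ_v = 19×1.3 + 17.2×1.25 = 46.2 kPa.
Pore pressure: u = 9.81×(2.55 − 0) = 25.015 kPa.
Initial effective stress: σ'_0 = σ_v − u = 46.2 − 25.015 = 21.185 kPa.
Stress increase at mid-clay by the 2:1 spreading method:
Δσ ≈ qD²/(D+z)² = 184×1.4²/(1.4+2.55)² = 23.114 kPa
Final effective stress: σ'_f = σ'_0 + Δσ = 21.185 + 23.114 = 44.299 kPa.
Normally consolidated clay, so the full stress increment lies on the virgin compression line:
S_c = C_c·H/(1+e₀)·log₁₀(σ'_f/σ'_0) = 0.2×2.5/(1+0.85)×log₁₀(44.299/21.185)
    = 0.27027 × 0.32037 = 0.08659 m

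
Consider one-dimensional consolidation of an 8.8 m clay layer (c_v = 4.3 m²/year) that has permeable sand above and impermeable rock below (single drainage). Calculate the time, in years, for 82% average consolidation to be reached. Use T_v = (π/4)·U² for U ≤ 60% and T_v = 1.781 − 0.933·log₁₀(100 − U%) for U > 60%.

Drainage path length: H_d = H = 8.8 m (single drainage).
U > 60%: T_v = 1.781 − 0.933·log₁₀(100 − 82) = 0.60983.
t = T_v·H_d²/c_v = 0.60983×8.8²/4.3 = 10.98 years.

t ≈ 11 years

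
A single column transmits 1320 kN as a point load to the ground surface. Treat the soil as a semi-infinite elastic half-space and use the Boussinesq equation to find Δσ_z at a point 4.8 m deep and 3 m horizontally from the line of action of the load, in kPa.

Boussinesq vertical stress below a point load on an elastic half-space:
Δσ_z = 3P/(2πz²) · [1 + (r/z)²]^(−5/2)
r/z = 3/4.8 = 0.625; [1+(r/z)²]^(−5/2) = 0.43851.
Δσ_z = 3×1320/(2π×4.8²) × 0.43851 = 27.355 × 0.43851 = 12 kPa

Δσ_z ≈ 12 kPa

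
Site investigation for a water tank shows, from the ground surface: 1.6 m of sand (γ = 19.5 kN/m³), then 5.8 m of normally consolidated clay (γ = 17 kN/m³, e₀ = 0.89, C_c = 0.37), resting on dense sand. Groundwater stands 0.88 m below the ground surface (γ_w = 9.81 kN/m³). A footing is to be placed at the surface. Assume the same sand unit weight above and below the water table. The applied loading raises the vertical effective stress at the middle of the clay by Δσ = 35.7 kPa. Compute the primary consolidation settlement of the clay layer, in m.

Mid-depth of clay below the ground surface: z = 1.6 + 5.8/2 = 4.5 m.
Total vertical stress at mid-clay: σ_v = 19.5×1.6 + 17×2.9 = 80.5 kPa.
Pore pressure: u = 9.81×(4.5 − 0.88) = 35.512 kPa.
Initial effective stress: σ'_0 = σ_v − u = 80.5 − 35.512 = 44.988 kPa.
Final effective stress: σ'_f = σ'_0 + Δσ = 44.988 + 35.7 = 80.688 kPa.
Normally consolidated clay, so the full stress increment lies on the virgin compression line:
S_c = C_c·H/(1+e₀)·log₁₀(σ'_f/σ'_0) = 0.37×5.8/(1+0.89)×log₁₀(80.688/44.988)
    = 1.1354 × 0.25371 = 0.2881 m

S_c ≈ 0.288 m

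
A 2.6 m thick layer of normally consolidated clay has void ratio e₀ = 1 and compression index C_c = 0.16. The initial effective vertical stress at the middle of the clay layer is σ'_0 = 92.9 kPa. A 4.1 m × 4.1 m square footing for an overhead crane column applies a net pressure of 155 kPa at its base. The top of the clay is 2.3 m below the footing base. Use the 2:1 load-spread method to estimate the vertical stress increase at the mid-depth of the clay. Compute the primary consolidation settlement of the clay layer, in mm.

Mid-depth of clay below the footing base: z = 2.3 + 2.6/2 = 3.6 m.
Stress increase at mid-clay by the 2:1 spreading method:
Δσ = qBL/((B+z)(L+z)) = 155×4.1×4.1/((4.1+3.6)(4.1+3.6)) = 43.946 kPa
Final effective stress: σ'_f = σ'_0 + Δσ = 92.9 + 43.946 = 136.85 kPa.
Normally consolidated clay, so the full stress increment lies on the virgin compression line:
S_c = C_c·H/(1+e₀)·log₁₀(σ'_f/σ'_0) = 0.16×2.6/(1+1)×log₁₀(136.85/92.9)
    = 0.208 × 0.16823 = 0.03499 m

S_c ≈ 35 mm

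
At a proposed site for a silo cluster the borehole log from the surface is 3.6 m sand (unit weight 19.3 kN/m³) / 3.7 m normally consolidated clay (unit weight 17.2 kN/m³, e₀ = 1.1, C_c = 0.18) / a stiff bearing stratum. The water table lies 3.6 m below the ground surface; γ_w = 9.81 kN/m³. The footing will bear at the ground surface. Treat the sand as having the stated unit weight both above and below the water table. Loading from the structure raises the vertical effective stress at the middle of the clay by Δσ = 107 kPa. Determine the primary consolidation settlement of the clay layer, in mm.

S_c ≈ 114 mm

Mid-depth of clay below the ground surface: z = 3.6 + 3.7/2 = 5.45 m.
Total vertical stress at mid-clay: σ_v = 19.3×3.6 + 17.2×1.85 = 101.3 kPa.
Pore pressure: u = 9.81×(5.45 − 3.6) = 18.149 kPa.
Initial effective stress: σ'_0 = σ_v − u = 101.3 − 18.149 = 83.151 kPa.
Final effective stress: σ'_f = σ'_0 + Δσ = 83.151 + 107 = 190.15 kPa.
Normally consolidated clay, so the full stress increment lies on the virgin compression line:
S_c = C_c·H/(1+e₀)·log₁₀(σ'_f/σ'_0) = 0.18×3.7/(1+1.1)×log₁₀(190.15/83.151)
    = 0.31714 × 0.35923 = 0.1139 m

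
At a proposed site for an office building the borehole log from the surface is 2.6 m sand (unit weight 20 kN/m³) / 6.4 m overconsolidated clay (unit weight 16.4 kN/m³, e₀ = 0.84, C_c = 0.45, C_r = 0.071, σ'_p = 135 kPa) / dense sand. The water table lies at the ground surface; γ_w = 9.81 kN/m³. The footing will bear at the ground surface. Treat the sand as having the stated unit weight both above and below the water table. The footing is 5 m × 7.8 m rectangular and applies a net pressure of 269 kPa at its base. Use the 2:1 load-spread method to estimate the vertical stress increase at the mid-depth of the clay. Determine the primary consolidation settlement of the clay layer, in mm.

Mid-depth of clay below the ground surface: z = 2.6 + 6.4/2 = 5.8 m.
Total vertical stress at mid-clay: σ_v = 20×2.6 + 16.4×3.2 = 104.48 kPa.
Pore pressure: u = 9.81×(5.8 − 0) = 56.898 kPa.
Initial effective stress: σ'_0 = σ_v − u = 104.48 − 56.898 = 47.582 kPa.
Stress increase at mid-clay by the 2:1 spreading method:
Δσ = qBL/((B+z)(L+z)) = 269×5×7.8/((5+5.8)(7.8+5.8)) = 71.426 kPa
Final effective stress: σ'_f = 47.582 + 71.426 = 119.01 kPa.
σ'_f = 119.01 ≤ σ'_p = 135 kPa, so the clay remains overconsolidated and only the recompression index applies:
S_c = C_r·H/(1+e₀)·log₁₀(σ'_f/σ'_0) = 0.071×6.4/1.84×log₁₀(119.01/47.582)
    = 0.24696 × 0.39814 = 0.09832 m

S_c ≈ 98.3 mm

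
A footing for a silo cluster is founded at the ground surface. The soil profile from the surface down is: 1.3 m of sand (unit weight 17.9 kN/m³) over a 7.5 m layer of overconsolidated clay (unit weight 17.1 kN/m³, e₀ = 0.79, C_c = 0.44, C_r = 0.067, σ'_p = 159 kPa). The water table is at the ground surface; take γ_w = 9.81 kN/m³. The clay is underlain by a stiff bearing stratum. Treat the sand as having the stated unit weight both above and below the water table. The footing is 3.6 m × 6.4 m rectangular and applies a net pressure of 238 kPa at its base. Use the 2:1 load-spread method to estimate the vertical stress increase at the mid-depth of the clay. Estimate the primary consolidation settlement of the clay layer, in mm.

Mid-depth of clay below the ground surface: z = 1.3 + 7.5/2 = 5.05 m.
Total vertical stress at mid-clay: σ_v = 17.9×1.3 + 17.1×3.75 = 87.395 kPa.
Pore pressure: u = 9.81×(5.05 − 0) = 49.541 kPa.
Initial effective stress: σ'_0 = σ_v − u = 87.395 − 49.541 = 37.854 kPa.
Stress increase at mid-clay by the 2:1 spreading method:
Δσ = qBL/((B+z)(L+z)) = 238×3.6×6.4/((3.6+5.05)(6.4+5.05)) = 55.365 kPa
Final effective stress: σ'_f = 37.854 + 55.365 = 93.219 kPa.
σ'_f = 93.219 ≤ σ'_p = 159 kPa, so the clay remains overconsolidated and only the recompression index applies:
S_c = C_r·H/(1+e₀)·log₁₀(σ'_f/σ'_0) = 0.067×7.5/1.79×log₁₀(93.219/37.854)
    = 0.28072 × 0.39139 = 0.1099 m

S_c ≈ 110 mm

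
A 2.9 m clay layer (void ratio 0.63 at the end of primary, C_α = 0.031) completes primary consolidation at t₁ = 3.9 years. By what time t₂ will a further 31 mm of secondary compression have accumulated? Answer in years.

S_s = C_α·H/(1+e_p)·log₁₀(t₂/t₁) ⇒ log₁₀(t₂/t₁) = S_s·(1+e_p)/(C_α·H).
log₁₀(t₂/t₁) = 0.031 × (1+0.63) / (0.031×2.9) = 0.5621
t₂ = t₁ × 10^0.5621 = 3.9 × 3.648 = 14.23 years

t₂ ≈ 14.2 years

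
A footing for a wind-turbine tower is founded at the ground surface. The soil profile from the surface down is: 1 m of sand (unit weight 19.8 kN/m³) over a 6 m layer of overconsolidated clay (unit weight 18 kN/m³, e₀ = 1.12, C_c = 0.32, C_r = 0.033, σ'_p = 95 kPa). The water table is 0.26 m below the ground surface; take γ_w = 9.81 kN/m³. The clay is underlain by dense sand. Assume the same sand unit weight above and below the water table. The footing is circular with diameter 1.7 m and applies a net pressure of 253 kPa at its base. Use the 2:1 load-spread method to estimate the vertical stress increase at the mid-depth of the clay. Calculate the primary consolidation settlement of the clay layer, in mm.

Mid-depth of clay below the ground surface: z = 1 + 6/2 = 4 m.
Total vertical stress at mid-clay: σ_v = 19.8×1 + 18×3 = 73.8 kPa.
Pore pressure: u = 9.81×(4 − 0.26) = 36.689 kPa.
Initial effective stress: σ'_0 = σ_v − u = 73.8 − 36.689 = 37.111 kPa.
Stress increase at mid-clay by the 2:1 spreading method:
Δσ ≈ qD²/(D+z)² = 253×1.7²/(1.7+4)² = 22.504 kPa
Final effective stress: σ'_f = 37.111 + 22.504 = 59.615 kPa.
σ'_f = 59.615 ≤ σ'_p = 95 kPa, so the clay remains overconsolidated and only the recompression index applies:
S_c = C_r·H/(1+e₀)·log₁₀(σ'_f/σ'_0) = 0.033×6/2.12×log₁₀(59.615/37.111)
    = 0.093397 × 0.20585 = 0.01923 m

S_c ≈ 19.2 mm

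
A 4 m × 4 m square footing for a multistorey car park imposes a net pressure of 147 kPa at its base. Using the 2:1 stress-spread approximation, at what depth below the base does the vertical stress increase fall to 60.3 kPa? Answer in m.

z ≈ 2.25 m

2:1 spreading — at depth z the loaded area has grown by z in each plan dimension:
qB²/(B+z)² = Δσ_z ⇒ z = B(√(q/Δσ_z) − 1) = 4×(√(147/60.3) − 1) = 2.245 m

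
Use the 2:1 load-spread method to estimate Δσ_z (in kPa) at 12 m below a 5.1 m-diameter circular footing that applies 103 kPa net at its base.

By the 2:1 method the load spreads at 1 horizontal : 2 vertical, so at depth z the loaded area has grown by z in each plan dimension:
Δσ ≈ qD²/(D+z)² = 103×5.1²/(5.1+12)² = 9.1619 kPa

Δσ_z ≈ 9.16 kPa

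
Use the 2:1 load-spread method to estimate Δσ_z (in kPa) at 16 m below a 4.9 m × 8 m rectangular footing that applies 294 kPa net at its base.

By the 2:1 method the load spreads at 1 horizontal : 2 vertical, so at depth z the loaded area has grown by z in each plan dimension:
Δσ = qBL/((B+z)(L+z)) = 294×4.9×8/((4.9+16)(8+16)) = 22.976 kPa

Δσ_z ≈ 23 kPa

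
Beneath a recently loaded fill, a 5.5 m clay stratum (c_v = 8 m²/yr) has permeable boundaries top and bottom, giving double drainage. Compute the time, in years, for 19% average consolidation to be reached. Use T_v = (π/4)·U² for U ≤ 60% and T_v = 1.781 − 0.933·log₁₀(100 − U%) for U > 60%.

t ≈ 0.0268 years

Drainage path length: H_d = H/2 = 2.75 m (double drainage).
U ≤ 60%: T_v = (π/4)·U² = (π/4)×0.19² = 0.028353.
t = T_v·H_d²/c_v = 0.028353×2.75²/8 = 0.0268 years.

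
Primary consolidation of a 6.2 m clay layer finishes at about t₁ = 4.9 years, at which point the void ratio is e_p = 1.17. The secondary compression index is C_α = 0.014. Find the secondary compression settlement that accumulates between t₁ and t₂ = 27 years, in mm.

S_s ≈ 29.6 mm

Secondary compression: S_s = C_α·H/(1+e_p)·log₁₀(t₂/t₁)
S_s = 0.014×6.2/(1+1.17)×log₁₀(27/4.9)
    = 0.04 × 0.7412 = 0.02965 m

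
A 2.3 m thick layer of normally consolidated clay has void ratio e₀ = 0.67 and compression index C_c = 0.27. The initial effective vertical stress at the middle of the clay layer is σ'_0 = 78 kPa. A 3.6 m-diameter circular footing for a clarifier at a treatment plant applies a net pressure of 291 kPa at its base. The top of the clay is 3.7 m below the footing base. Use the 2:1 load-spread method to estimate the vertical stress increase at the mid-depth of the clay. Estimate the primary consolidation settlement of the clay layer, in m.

Mid-depth of clay below the footing base: z = 3.7 + 2.3/2 = 4.85 m.
Stress increase at mid-clay by the 2:1 spreading method:
Δσ ≈ qD²/(D+z)² = 291×3.6²/(3.6+4.85)² = 52.818 kPa
Final effective stress: σ'_f = σ'_0 + Δσ = 78 + 52.818 = 130.82 kPa.
Normally consolidated clay, so the full stress increment lies on the virgin compression line:
S_c = C_c·H/(1+e₀)·log₁₀(σ'_f/σ'_0) = 0.27×2.3/(1+0.67)×log₁₀(130.82/78)
    = 0.37186 × 0.22458 = 0.08351 m

S_c ≈ 0.0835 m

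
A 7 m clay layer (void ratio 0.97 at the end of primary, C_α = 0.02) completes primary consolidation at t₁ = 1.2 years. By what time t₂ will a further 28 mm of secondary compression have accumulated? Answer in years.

S_s = C_α·H/(1+e_p)·log₁₀(t₂/t₁) ⇒ log₁₀(t₂/t₁) = S_s·(1+e_p)/(C_α·H).
log₁₀(t₂/t₁) = 0.028 × (1+0.97) / (0.02×7) = 0.394
t₂ = t₁ × 10^0.394 = 1.2 × 2.477 = 2.973 years

t₂ ≈ 2.97 years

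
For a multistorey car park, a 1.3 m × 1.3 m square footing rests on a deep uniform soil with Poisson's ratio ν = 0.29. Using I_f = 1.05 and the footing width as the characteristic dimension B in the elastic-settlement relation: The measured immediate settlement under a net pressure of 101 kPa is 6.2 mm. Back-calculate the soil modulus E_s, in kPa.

E_s ≈ 20400 kPa

S_e = q·B·(1−ν²)/E_s · I_f  ⇒  E_s = q·B·(1−ν²)·I_f / S_e.
E_s = 101 × 1.3 × 0.9159 × 1.05 / 0.0062 = 20370 kPa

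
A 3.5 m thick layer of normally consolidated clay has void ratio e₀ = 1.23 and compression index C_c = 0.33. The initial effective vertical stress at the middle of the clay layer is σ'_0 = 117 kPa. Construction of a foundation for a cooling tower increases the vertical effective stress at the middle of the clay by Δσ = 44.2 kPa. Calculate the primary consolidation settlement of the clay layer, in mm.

Final effective stress: σ'_f = σ'_0 + Δσ = 117 + 44.2 = 161.2 kPa.
Normally consolidated clay, so the full stress increment lies on the virgin compression line:
S_c = C_c·H/(1+e₀)·log₁₀(σ'_f/σ'_0) = 0.33×3.5/(1+1.23)×log₁₀(161.2/117)
    = 0.51794 × 0.13918 = 0.07209 m

S_c ≈ 72.1 mm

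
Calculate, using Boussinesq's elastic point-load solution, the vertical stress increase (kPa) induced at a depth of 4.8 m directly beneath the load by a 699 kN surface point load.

Δσ_z ≈ 14.5 kPa

Boussinesq vertical stress below a point load on an elastic half-space:
Δσ_z = 3P/(2πz²) · [1 + (r/z)²]^(−5/2)
r/z = 0/4.8 = 0; [1+(r/z)²]^(−5/2) = 1.
Δσ_z = 3×699/(2π×4.8²) × 1 = 14.486 × 1 = 14.49 kPa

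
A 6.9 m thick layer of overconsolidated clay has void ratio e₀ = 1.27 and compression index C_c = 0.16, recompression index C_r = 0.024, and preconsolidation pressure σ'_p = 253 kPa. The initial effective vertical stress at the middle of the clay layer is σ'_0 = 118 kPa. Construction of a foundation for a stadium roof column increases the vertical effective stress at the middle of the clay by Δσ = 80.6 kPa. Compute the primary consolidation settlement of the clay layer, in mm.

Final effective stress: σ'_f = 118 + 80.6 = 198.6 kPa.
σ'_f = 198.6 ≤ σ'_p = 253 kPa, so the clay remains overconsolidated and only the recompression index applies:
S_c = C_r·H/(1+e₀)·log₁₀(σ'_f/σ'_0) = 0.024×6.9/2.27×log₁₀(198.6/118)
    = 0.07295 × 0.2261 = 0.01649 m

S_c ≈ 16.5 mm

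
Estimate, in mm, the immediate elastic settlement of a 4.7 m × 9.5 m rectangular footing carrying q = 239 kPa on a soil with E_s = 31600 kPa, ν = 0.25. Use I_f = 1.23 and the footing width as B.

S_e ≈ 41 mm

Immediate (elastic) settlement: S_e = q·B·(1−ν²)/E_s · I_f.
S_e = 239 × 4.7 × (1 − 0.25²) / 31600 × 1.23
    = 239 × 4.7 × 0.9375 / 31600 × 1.23
    = 0.04099 m = 40.99 mm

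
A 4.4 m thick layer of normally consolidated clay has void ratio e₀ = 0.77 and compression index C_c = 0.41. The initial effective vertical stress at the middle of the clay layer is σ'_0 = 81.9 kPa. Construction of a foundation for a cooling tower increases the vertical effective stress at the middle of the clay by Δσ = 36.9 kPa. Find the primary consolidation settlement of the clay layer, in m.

Final effective stress: σ'_f = σ'_0 + Δσ = 81.9 + 36.9 = 118.8 kPa.
Normally consolidated clay, so the full stress increment lies on the virgin compression line:
S_c = C_c·H/(1+e₀)·log₁₀(σ'_f/σ'_0) = 0.41×4.4/(1+0.77)×log₁₀(118.8/81.9)
    = 1.0192 × 0.16153 = 0.1646 m

S_c ≈ 0.165 m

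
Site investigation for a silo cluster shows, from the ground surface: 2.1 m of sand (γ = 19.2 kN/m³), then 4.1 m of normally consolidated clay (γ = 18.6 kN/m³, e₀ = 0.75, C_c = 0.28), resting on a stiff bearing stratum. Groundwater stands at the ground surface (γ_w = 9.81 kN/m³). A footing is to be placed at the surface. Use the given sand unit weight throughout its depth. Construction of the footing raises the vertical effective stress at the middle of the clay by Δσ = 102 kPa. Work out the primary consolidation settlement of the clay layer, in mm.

Mid-depth of clay below the ground surface: z = 2.1 + 4.1/2 = 4.15 m.
Total vertical stress at mid-clay: σ_v = 19.2×2.1 + 18.6×2.05 = 78.45 kPa.
Pore pressure: u = 9.81×(4.15 − 0) = 40.712 kPa.
Initial effective stress: σ'_0 = σ_v − u = 78.45 − 40.712 = 37.738 kPa.
Final effective stress: σ'_f = σ'_0 + Δσ = 37.738 + 102 = 139.74 kPa.
Normally consolidated clay, so the full stress increment lies on the virgin compression line:
S_c = C_c·H/(1+e₀)·log₁₀(σ'_f/σ'_0) = 0.28×4.1/(1+0.75)×log₁₀(139.74/37.738)
    = 0.656 × 0.56854 = 0.373 m

S_c ≈ 373 mm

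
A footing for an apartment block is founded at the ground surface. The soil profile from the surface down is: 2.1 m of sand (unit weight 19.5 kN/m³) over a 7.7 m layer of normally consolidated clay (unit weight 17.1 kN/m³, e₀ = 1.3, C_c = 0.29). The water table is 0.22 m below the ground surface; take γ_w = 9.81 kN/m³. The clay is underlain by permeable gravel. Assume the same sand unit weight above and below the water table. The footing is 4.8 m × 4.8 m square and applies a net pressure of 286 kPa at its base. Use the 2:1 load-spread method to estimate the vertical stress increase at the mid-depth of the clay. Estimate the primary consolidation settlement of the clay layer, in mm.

Mid-depth of clay below the ground surface: z = 2.1 + 7.7/2 = 5.95 m.
Total vertical stress at mid-clay: σ_v = 19.5×2.1 + 17.1×3.85 = 106.79 kPa.
Pore pressure: u = 9.81×(5.95 − 0.22) = 56.211 kPa.
Initial effective stress: σ'_0 = σ_v − u = 106.79 − 56.211 = 50.579 kPa.
Stress increase at mid-clay by the 2:1 spreading method:
Δσ = qBL/((B+z)(L+z)) = 286×4.8×4.8/((4.8+5.95)(4.8+5.95)) = 57.021 kPa
Final effective stress: σ'_f = σ'_0 + Δσ = 50.579 + 57.021 = 107.6 kPa.
Normally consolidated clay, so the full stress increment lies on the virgin compression line:
S_c = C_c·H/(1+e₀)·log₁₀(σ'_f/σ'_0) = 0.29×7.7/(1+1.3)×log₁₀(107.6/50.579)
    = 0.97087 × 0.32784 = 0.3183 m

S_c ≈ 318 mm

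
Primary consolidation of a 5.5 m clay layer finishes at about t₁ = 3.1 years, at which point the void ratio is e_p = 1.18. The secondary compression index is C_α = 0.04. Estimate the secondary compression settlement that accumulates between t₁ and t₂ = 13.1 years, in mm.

Secondary compression: S_s = C_α·H/(1+e_p)·log₁₀(t₂/t₁)
S_s = 0.04×5.5/(1+1.18)×log₁₀(13.1/3.1)
    = 0.1009 × 0.6259 = 0.06317 m

S_s ≈ 63.2 mm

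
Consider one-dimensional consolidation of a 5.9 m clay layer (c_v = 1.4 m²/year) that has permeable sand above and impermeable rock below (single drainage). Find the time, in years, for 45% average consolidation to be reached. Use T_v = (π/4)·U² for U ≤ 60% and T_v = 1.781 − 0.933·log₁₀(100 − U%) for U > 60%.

t ≈ 3.95 years

Drainage path length: H_d = H = 5.9 m (single drainage).
U ≤ 60%: T_v = (π/4)·U² = (π/4)×0.45² = 0.15904.
t = T_v·H_d²/c_v = 0.15904×5.9²/1.4 = 3.954 years.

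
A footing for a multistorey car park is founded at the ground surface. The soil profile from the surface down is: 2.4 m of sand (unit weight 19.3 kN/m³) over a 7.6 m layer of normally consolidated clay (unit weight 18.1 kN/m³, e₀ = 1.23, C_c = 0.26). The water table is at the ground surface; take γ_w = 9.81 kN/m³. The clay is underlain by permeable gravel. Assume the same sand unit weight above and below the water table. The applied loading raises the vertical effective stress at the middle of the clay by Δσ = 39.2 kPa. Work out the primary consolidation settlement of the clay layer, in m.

S_c ≈ 0.209 m

Mid-depth of clay below the ground surface: z = 2.4 + 7.6/2 = 6.2 m.
Total vertical stress at mid-clay: σ_v = 19.3×2.4 + 18.1×3.8 = 115.1 kPa.
Pore pressure: u = 9.81×(6.2 − 0) = 60.822 kPa.
Initial effective stress: σ'_0 = σ_v − u = 115.1 − 60.822 = 54.278 kPa.
Final effective stress: σ'_f = σ'_0 + Δσ = 54.278 + 39.2 = 93.478 kPa.
Normally consolidated clay, so the full stress increment lies on the virgin compression line:
S_c = C_c·H/(1+e₀)·log₁₀(σ'_f/σ'_0) = 0.26×7.6/(1+1.23)×log₁₀(93.478/54.278)
    = 0.8861 × 0.23609 = 0.2092 m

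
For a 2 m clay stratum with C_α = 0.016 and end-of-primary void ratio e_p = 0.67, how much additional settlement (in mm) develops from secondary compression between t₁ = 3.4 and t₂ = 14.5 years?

S_s ≈ 12.1 mm

Secondary compression: S_s = C_α·H/(1+e_p)·log₁₀(t₂/t₁)
S_s = 0.016×2/(1+0.67)×log₁₀(14.5/3.4)
    = 0.01916 × 0.6299 = 0.01207 m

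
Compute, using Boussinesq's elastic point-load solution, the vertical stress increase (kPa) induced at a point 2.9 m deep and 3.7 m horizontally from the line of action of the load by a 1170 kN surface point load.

Boussinesq vertical stress below a point load on an elastic half-space:
Δσ_z = 3P/(2πz²) · [1 + (r/z)²]^(−5/2)
r/z = 3.7/2.9 = 1.2759; [1+(r/z)²]^(−5/2) = 0.089332.
Δσ_z = 3×1170/(2π×2.9²) × 0.089332 = 66.425 × 0.089332 = 5.934 kPa

Δσ_z ≈ 5.93 kPa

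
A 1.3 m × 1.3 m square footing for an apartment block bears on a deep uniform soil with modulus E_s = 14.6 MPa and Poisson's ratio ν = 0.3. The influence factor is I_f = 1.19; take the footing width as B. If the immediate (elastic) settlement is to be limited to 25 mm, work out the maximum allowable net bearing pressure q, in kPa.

q ≈ 259 kPa

E_s = 14.6 MPa = 14600 kPa.
S_e = q·B·(1−ν²)/E_s · I_f  ⇒  q = S_e·E_s / (B·(1−ν²)·I_f).
q = 0.025 × 14600 / (1.3 × 0.91 × 1.19) = 259.3 kPa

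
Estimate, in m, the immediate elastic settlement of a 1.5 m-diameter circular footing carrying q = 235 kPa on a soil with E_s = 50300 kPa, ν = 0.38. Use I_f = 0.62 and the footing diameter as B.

S_e ≈ 0.00372 m

Immediate (elastic) settlement: S_e = q·B·(1−ν²)/E_s · I_f.
S_e = 235 × 1.5 × (1 − 0.38²) / 50300 × 0.62
    = 235 × 1.5 × 0.8556 / 50300 × 0.62
    = 0.003718 m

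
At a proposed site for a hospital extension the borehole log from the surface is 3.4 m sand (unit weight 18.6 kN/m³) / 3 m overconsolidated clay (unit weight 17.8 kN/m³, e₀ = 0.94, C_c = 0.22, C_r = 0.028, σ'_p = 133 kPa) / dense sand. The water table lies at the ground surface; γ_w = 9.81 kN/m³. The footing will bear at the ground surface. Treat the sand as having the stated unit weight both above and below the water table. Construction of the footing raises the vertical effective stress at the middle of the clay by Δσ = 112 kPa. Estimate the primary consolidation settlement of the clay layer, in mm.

Mid-depth of clay below the ground surface: z = 3.4 + 3/2 = 4.9 m.
Total vertical stress at mid-clay: σ_v = 18.6×3.4 + 17.8×1.5 = 89.94 kPa.
Pore pressure: u = 9.81×(4.9 − 0) = 48.069 kPa.
Initial effective stress: σ'_0 = σ_v − u = 89.94 − 48.069 = 41.871 kPa.
Final effective stress: σ'_f = 41.871 + 112 = 153.87 kPa.
σ'_f = 153.87 > σ'_p = 133 kPa, so the stress path crosses the preconsolidation pressure — recompression up to σ'_p, then virgin compression beyond:
S_c = H/(1+e₀)·[C_r·log₁₀(σ'_p/σ'_0) + C_c·log₁₀(σ'_f/σ'_p)]
    = 3/1.94 × [0.028×log₁₀(133/41.871) + 0.22×log₁₀(153.87/133)]
    = 1.5464 × [0.014054 + 0.013927] = 0.04327 m

S_c ≈ 43.3 mm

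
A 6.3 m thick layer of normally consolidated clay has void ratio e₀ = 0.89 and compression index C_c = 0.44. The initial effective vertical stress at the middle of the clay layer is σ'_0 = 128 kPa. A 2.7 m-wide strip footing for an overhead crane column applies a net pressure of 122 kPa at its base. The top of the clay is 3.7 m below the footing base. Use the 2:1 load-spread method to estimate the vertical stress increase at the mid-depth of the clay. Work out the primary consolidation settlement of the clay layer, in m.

S_c ≈ 0.152 m

Mid-depth of clay below the footing base: z = 3.7 + 6.3/2 = 6.85 m.
Stress increase at mid-clay by the 2:1 spreading method:
Δσ = qB/(B+z) = 122×2.7/(2.7+6.85) = 34.492 kPa
Final effective stress: σ'_f = σ'_0 + Δσ = 128 + 34.492 = 162.49 kPa.
Normally consolidated clay, so the full stress increment lies on the virgin compression line:
S_c = C_c·H/(1+e₀)·log₁₀(σ'_f/σ'_0) = 0.44×6.3/(1+0.89)×log₁₀(162.49/128)
    = 1.4667 × 0.10362 = 0.152 m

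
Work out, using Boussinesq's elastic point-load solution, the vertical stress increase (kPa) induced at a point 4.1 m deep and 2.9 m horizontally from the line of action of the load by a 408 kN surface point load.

Boussinesq vertical stress below a point load on an elastic half-space:
Δσ_z = 3P/(2πz²) · [1 + (r/z)²]^(−5/2)
r/z = 2.9/4.1 = 0.70732; [1+(r/z)²]^(−5/2) = 0.36271.
Δσ_z = 3×408/(2π×4.1²) × 0.36271 = 11.589 × 0.36271 = 4.203 kPa

Δσ_z ≈ 4.2 kPa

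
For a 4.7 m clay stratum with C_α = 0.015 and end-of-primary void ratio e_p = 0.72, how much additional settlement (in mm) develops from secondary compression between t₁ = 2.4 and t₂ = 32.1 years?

Secondary compression: S_s = C_α·H/(1+e_p)·log₁₀(t₂/t₁)
S_s = 0.015×4.7/(1+0.72)×log₁₀(32.1/2.4)
    = 0.04099 × 1.126 = 0.04616 m

S_s ≈ 46.2 mm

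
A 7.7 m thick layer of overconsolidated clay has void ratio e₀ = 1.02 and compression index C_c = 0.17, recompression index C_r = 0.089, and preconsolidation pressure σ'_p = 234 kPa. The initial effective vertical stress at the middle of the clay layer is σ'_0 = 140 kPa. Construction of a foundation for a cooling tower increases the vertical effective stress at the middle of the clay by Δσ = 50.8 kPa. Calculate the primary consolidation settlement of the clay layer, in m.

S_c ≈ 0.0456 m

Final effective stress: σ'_f = 140 + 50.8 = 190.8 kPa.
σ'_f = 190.8 ≤ σ'_p = 234 kPa, so the clay remains overconsolidated and only the recompression index applies:
S_c = C_r·H/(1+e₀)·log₁₀(σ'_f/σ'_0) = 0.089×7.7/2.02×log₁₀(190.8/140)
    = 0.33926 × 0.13445 = 0.04561 m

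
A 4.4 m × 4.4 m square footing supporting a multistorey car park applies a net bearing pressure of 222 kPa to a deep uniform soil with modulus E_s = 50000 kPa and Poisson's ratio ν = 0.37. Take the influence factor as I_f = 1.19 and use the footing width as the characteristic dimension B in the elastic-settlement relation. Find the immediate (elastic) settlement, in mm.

Immediate (elastic) settlement: S_e = q·B·(1−ν²)/E_s · I_f.
S_e = 222 × 4.4 × (1 − 0.37²) / 50000 × 1.19
    = 222 × 4.4 × 0.8631 / 50000 × 1.19
    = 0.02007 m = 20.07 mm

S_e ≈ 20.1 mm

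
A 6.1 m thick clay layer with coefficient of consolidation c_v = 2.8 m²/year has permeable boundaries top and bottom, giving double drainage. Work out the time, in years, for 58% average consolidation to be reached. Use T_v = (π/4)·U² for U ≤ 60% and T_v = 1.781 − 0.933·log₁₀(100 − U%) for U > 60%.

Drainage path length: H_d = H/2 = 3.05 m (double drainage).
U ≤ 60%: T_v = (π/4)·U² = (π/4)×0.58² = 0.26421.
t = T_v·H_d²/c_v = 0.26421×3.05²/2.8 = 0.8778 years.

t ≈ 0.878 years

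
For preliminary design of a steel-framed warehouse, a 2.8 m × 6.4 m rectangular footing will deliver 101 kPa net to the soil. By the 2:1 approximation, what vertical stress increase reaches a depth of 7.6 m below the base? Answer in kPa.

By the 2:1 method the load spreads at 1 horizontal : 2 vertical, so at depth z the loaded area has grown by z in each plan dimension:
Δσ = qBL/((B+z)(L+z)) = 101×2.8×6.4/((2.8+7.6)(6.4+7.6)) = 12.431 kPa

Δσ_z ≈ 12.4 kPa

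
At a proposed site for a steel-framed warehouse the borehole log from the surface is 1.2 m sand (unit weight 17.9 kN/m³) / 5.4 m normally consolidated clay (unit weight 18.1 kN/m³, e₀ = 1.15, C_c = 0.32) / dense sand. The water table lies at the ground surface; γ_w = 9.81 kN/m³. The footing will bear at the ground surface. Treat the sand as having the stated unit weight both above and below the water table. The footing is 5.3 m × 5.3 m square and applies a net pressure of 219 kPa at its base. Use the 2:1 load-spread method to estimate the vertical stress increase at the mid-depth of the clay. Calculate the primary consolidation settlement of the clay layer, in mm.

S_c ≈ 413 mm

Mid-depth of clay below the ground surface: z = 1.2 + 5.4/2 = 3.9 m.
Total vertical stress at mid-clay: σ_v = 17.9×1.2 + 18.1×2.7 = 70.35 kPa.
Pore pressure: u = 9.81×(3.9 − 0) = 38.259 kPa.
Initial effective stress: σ'_0 = σ_v − u = 70.35 − 38.259 = 32.091 kPa.
Stress increase at mid-clay by the 2:1 spreading method:
Δσ = qBL/((B+z)(L+z)) = 219×5.3×5.3/((5.3+3.9)(5.3+3.9)) = 72.681 kPa
Final effective stress: σ'_f = σ'_0 + Δσ = 32.091 + 72.681 = 104.77 kPa.
Normally consolidated clay, so the full stress increment lies on the virgin compression line:
S_c = C_c·H/(1+e₀)·log₁₀(σ'_f/σ'_0) = 0.32×5.4/(1+1.15)×log₁₀(104.77/32.091)
    = 0.80372 × 0.51385 = 0.413 m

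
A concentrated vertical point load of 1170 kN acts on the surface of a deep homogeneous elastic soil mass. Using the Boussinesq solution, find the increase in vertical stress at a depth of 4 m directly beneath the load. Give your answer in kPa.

Δσ_z ≈ 34.9 kPa

Boussinesq vertical stress below a point load on an elastic half-space:
Δσ_z = 3P/(2πz²) · [1 + (r/z)²]^(−5/2)
r/z = 0/4 = 0; [1+(r/z)²]^(−5/2) = 1.
Δσ_z = 3×1170/(2π×4²) × 1 = 34.915 × 1 = 34.91 kPa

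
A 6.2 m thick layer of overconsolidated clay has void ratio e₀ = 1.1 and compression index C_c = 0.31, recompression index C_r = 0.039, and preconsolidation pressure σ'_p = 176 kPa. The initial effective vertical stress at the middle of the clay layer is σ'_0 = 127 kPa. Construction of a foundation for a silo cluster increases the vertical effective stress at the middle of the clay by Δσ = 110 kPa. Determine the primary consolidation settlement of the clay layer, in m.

S_c ≈ 0.135 m

Final effective stress: σ'_f = 127 + 110 = 237 kPa.
σ'_f = 237 > σ'_p = 176 kPa, so the stress path crosses the preconsolidation pressure — recompression up to σ'_p, then virgin compression beyond:
S_c = H/(1+e₀)·[C_r·log₁₀(σ'_p/σ'_0) + C_c·log₁₀(σ'_f/σ'_p)]
    = 6.2/2.1 × [0.039×log₁₀(176/127) + 0.31×log₁₀(237/176)]
    = 2.9524 × [0.0055266 + 0.040063] = 0.1346 m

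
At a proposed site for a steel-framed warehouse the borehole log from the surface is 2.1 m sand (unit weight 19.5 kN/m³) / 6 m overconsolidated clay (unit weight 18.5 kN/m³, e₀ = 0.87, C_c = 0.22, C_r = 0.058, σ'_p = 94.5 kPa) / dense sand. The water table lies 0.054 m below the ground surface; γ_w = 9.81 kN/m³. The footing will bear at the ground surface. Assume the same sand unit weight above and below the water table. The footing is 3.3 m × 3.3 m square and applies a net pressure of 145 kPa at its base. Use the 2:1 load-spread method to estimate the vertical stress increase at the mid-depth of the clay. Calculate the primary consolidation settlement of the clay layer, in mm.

Mid-depth of clay below the ground surface: z = 2.1 + 6/2 = 5.1 m.
Total vertical stress at mid-clay: σ_v = 19.5×2.1 + 18.5×3 = 96.45 kPa.
Pore pressure: u = 9.81×(5.1 − 0.054) = 49.501 kPa.
Initial effective stress: σ'_0 = σ_v − u = 96.45 − 49.501 = 46.949 kPa.
Stress increase at mid-clay by the 2:1 spreading method:
Δσ = qBL/((B+z)(L+z)) = 145×3.3×3.3/((3.3+5.1)(3.3+5.1)) = 22.379 kPa
Final effective stress: σ'_f = 46.949 + 22.379 = 69.328 kPa.
σ'_f = 69.328 ≤ σ'_p = 94.5 kPa, so the clay remains overconsolidated and only the recompression index applies:
S_c = C_r·H/(1+e₀)·log₁₀(σ'_f/σ'_0) = 0.058×6/1.87×log₁₀(69.328/46.949)
    = 0.1861 × 0.16928 = 0.0315 m

S_c ≈ 31.5 mm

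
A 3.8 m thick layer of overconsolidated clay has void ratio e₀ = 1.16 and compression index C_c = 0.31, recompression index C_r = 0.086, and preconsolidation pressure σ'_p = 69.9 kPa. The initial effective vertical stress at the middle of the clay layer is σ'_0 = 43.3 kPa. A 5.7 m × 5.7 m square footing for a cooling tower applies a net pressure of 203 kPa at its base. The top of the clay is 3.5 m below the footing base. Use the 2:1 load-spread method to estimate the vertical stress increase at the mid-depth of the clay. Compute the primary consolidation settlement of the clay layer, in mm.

Mid-depth of clay below the footing base: z = 3.5 + 3.8/2 = 5.4 m.
Stress increase at mid-clay by the 2:1 spreading method:
Δσ = qBL/((B+z)(L+z)) = 203×5.7×5.7/((5.7+5.4)(5.7+5.4)) = 53.53 kPa
Final effective stress: σ'_f = 43.3 + 53.53 = 96.83 kPa.
σ'_f = 96.83 > σ'_p = 69.9 kPa, so the stress path crosses the preconsolidation pressure — recompression up to σ'_p, then virgin compression beyond:
S_c = H/(1+e₀)·[C_r·log₁₀(σ'_p/σ'_0) + C_c·log₁₀(σ'_f/σ'_p)]
    = 3.8/2.16 × [0.086×log₁₀(69.9/43.3) + 0.31×log₁₀(96.83/69.9)]
    = 1.7593 × [0.017887 + 0.043875] = 0.1087 m

S_c ≈ 109 mm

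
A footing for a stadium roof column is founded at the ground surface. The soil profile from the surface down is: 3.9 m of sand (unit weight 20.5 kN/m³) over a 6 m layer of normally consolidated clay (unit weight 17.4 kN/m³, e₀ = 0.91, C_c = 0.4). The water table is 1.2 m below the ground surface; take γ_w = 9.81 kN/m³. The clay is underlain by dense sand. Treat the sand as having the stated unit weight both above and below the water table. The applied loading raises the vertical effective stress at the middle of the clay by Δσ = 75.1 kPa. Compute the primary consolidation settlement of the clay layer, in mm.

Mid-depth of clay below the ground surface: z = 3.9 + 6/2 = 6.9 m.
Total vertical stress at mid-clay: σ_v = 20.5×3.9 + 17.4×3 = 132.15 kPa.
Pore pressure: u = 9.81×(6.9 − 1.2) = 55.917 kPa.
Initial effective stress: σ'_0 = σ_v − u = 132.15 − 55.917 = 76.233 kPa.
Final effective stress: σ'_f = σ'_0 + Δσ = 76.233 + 75.1 = 151.33 kPa.
Normally consolidated clay, so the full stress increment lies on the virgin compression line:
S_c = C_c·H/(1+e₀)·log₁₀(σ'_f/σ'_0) = 0.4×6/(1+0.91)×log₁₀(151.33/76.233)
    = 1.2565 × 0.29778 = 0.3742 m

S_c ≈ 374 mm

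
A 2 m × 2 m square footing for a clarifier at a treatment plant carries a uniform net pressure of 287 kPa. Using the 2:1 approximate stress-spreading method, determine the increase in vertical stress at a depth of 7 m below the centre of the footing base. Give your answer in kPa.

By the 2:1 method the load spreads at 1 horizontal : 2 vertical, so at depth z the loaded area has grown by z in each plan dimension:
Δσ = qBL/((B+z)(L+z)) = 287×2×2/((2+7)(2+7)) = 14.173 kPa

Δσ_z ≈ 14.2 kPa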